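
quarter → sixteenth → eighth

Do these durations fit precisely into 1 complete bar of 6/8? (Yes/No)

One bar of 6/8 = 12 sixteenth notes.
In sixteenth notes: quarter = 4; sixteenth = 1; eighth = 2.
Altogether 4 + 1 + 2 = 7.
7 falls short of 12, so the answer is No.

No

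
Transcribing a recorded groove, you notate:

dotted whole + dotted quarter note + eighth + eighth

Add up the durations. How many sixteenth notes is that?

Convert each value to sixteenth notes: dotted whole = 24; dotted quarter note = 6; eighth = 2; eighth = 2.
Adding: 24 + 6 + 2 + 2 = 34 sixteenth notes.

34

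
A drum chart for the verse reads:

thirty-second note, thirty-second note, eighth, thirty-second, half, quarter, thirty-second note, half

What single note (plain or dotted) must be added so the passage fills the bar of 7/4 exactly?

The bar of 7/4 = 56 thirty-second notes.
Working in thirty-second notes: thirty-second note = 1; thirty-second note = 1; eighth = 4; thirty-second = 1; half = 16; quarter = 8; thirty-second note = 1; half = 16.
Sum: 1 + 1 + 4 + 1 + 16 + 8 + 1 + 16 = 48.
Remaining: 56 − 48 = 8 thirty-second notes, which is a quarter note.

quarter note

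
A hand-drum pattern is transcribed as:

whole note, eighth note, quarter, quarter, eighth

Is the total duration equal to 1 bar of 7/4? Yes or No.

One bar of 7/4 = 14 eighth notes.
Convert each value to eighth notes: whole note = 8; eighth note = 1; quarter = 2; quarter = 2; eighth = 1.
Adding: 8 + 1 + 2 + 2 + 1 = 14.
14 equals 14, so the answer is Yes.

Yes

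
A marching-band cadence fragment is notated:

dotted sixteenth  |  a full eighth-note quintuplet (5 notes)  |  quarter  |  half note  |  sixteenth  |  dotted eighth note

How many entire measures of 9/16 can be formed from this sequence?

One bar of 9/16 = 18 thirty-second notes.
Express everything in thirty-second notes: dotted sixteenth = 3; a full eighth-note quintuplet (5 notes) (five quintuplet eighths span one half) = 16; quarter = 8; half note = 16; sixteenth = 2; dotted eighth note = 6.
Adding: 3 + 16 + 8 + 16 + 2 + 6 = 51.
51 ÷ 18 = 2 complete bars with 15 left over.

2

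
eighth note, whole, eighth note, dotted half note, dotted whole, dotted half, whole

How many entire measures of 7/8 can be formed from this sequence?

6

One bar of 7/8 = 7 eighth notes.
Each duration in eighth notes: eighth note = 1; whole = 8; eighth note = 1; dotted half note = 6; dotted whole = 12; dotted half = 6; whole = 8.
Altogether 1 + 8 + 1 + 6 + 12 + 6 + 8 = 42.
42 ÷ 7 = 6 complete bars with 0 left over.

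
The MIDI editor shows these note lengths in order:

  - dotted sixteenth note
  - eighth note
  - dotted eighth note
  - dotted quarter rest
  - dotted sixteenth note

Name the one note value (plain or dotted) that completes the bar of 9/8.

The bar of 9/8 = 36 thirty-second notes.
Working in thirty-second notes: dotted sixteenth note = 3; eighth note = 4; dotted eighth note = 6; dotted quarter rest = 12; dotted sixteenth note = 3.
Altogether 3 + 4 + 6 + 12 + 3 = 28.
Remaining: 36 − 28 = 8 thirty-second notes, which is a quarter note.

quarter note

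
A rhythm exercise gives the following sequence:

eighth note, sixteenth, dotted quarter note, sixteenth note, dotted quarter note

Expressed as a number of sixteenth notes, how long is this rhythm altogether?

16

Each duration in sixteenth notes: eighth note = 2; sixteenth = 1; dotted quarter note = 6; sixteenth note = 1; dotted quarter note = 6.
Adding: 2 + 1 + 6 + 1 + 6 = 16 sixteenth notes.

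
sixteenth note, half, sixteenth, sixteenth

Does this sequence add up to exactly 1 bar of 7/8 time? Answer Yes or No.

One bar of 7/8 = 14 sixteenth notes.
Convert each value to sixteenth notes: sixteenth note = 1; half = 8; sixteenth = 1; sixteenth = 1.
Sum: 1 + 8 + 1 + 1 = 11.
11 falls short of 14, so the answer is No.

No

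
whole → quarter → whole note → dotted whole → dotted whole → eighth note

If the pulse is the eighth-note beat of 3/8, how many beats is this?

One eighth-note beat = 2 sixteenth notes.
In sixteenth notes: whole = 16; quarter = 4; whole note = 16; dotted whole = 24; dotted whole = 24; eighth note = 2.
Sum: 16 + 4 + 16 + 24 + 24 + 2 = 86.
86 ÷ 2 = 43 beats.

43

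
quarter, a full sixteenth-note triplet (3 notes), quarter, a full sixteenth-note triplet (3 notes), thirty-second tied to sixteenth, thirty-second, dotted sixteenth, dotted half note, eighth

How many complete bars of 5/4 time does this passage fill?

One bar of 5/4 = 40 thirty-second notes.
Express everything in thirty-second notes: quarter = 8; a full sixteenth-note triplet (3 notes) (three triplet sixteenths span one eighth) = 4; quarter = 8; a full sixteenth-note triplet (3 notes) (three triplet sixteenths span one eighth) = 4; thirty-second tied to sixteenth (thirty-second + sixteenth) = 3; thirty-second = 1; dotted sixteenth = 3; dotted half note = 24; eighth = 4.
Adding: 8 + 4 + 8 + 4 + 3 + 1 + 3 + 24 + 4 = 59.
59 ÷ 40 = 1 complete bar with 19 left over.

1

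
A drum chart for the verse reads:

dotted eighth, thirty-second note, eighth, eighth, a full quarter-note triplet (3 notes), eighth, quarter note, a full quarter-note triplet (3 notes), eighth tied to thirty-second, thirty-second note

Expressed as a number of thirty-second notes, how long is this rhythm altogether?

Working in thirty-second notes: dotted eighth = 6; thirty-second note = 1; eighth = 4; eighth = 4; a full quarter-note triplet (3 notes) (three triplet quarters span one half) = 16; eighth = 4; quarter note = 8; a full quarter-note triplet (3 notes) (three triplet quarters span one half) = 16; eighth tied to thirty-second (eighth + thirty-second) = 5; thirty-second note = 1.
Sum: 6 + 1 + 4 + 4 + 16 + 4 + 8 + 16 + 5 + 1 = 65 thirty-second notes.

65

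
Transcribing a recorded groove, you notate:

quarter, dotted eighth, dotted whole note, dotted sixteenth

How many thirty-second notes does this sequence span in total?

65

In thirty-second notes: quarter = 8; dotted eighth = 6; dotted whole note = 48; dotted sixteenth = 3.
Adding: 8 + 6 + 48 + 3 = 65 thirty-second notes.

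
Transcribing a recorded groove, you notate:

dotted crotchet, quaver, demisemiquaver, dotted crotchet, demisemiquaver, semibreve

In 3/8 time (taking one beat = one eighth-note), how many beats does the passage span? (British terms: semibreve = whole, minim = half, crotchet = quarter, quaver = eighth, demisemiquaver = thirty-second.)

One eighth-note beat = 4 thirty-second notes.
Express everything in thirty-second notes: dotted crotchet = 12; quaver = 4; demisemiquaver = 1; dotted crotchet = 12; demisemiquaver = 1; semibreve = 32.
Total: 12 + 4 + 1 + 12 + 1 + 32 = 62.
62 ÷ 4 = 15.5 beats.

15.5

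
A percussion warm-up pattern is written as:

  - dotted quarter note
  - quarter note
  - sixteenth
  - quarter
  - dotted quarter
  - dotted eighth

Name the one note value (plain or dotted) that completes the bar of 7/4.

quarter note

The bar of 7/4 = 28 sixteenth notes.
Each duration in sixteenth notes: dotted quarter note = 6; quarter note = 4; sixteenth = 1; quarter = 4; dotted quarter = 6; dotted eighth = 3.
Sum: 6 + 4 + 1 + 4 + 6 + 3 = 24.
Remaining: 28 − 24 = 4 sixteenth notes, which is a quarter note.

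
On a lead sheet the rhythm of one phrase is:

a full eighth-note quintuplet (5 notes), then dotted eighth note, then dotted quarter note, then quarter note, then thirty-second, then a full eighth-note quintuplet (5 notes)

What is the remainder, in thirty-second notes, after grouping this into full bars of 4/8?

One bar of 4/8 = 16 thirty-second notes.
Express everything in thirty-second notes: a full eighth-note quintuplet (5 notes) (five quintuplet eighths span one half) = 16; dotted eighth note = 6; dotted quarter note = 12; quarter note = 8; thirty-second = 1; a full eighth-note quintuplet (5 notes) (five quintuplet eighths span one half) = 16.
Adding: 16 + 6 + 12 + 8 + 1 + 16 = 59.
59 ÷ 16 = 3 complete bars with 11 thirty-second notes remaining.

11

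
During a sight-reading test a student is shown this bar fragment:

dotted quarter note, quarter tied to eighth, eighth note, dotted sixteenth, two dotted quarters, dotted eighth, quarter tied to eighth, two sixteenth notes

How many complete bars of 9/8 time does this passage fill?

2

One bar of 9/8 = 36 thirty-second notes.
Convert each value to thirty-second notes: dotted quarter note = 12; quarter tied to eighth (quarter + eighth) = 12; eighth note = 4; dotted sixteenth = 3; dotted quarter = 12; dotted quarter = 12; dotted eighth = 6; quarter tied to eighth (quarter + eighth) = 12; sixteenth note = 2; sixteenth note = 2.
Adding: 12 + 12 + 4 + 3 + 12 + 12 + 6 + 12 + 2 + 2 = 77.
77 ÷ 36 = 2 complete bars with 5 left over.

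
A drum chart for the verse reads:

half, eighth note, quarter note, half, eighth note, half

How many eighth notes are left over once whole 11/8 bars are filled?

5

One bar of 11/8 = 11 eighth notes.
Working in eighth notes: half = 4; eighth note = 1; quarter note = 2; half = 4; eighth note = 1; half = 4.
Adding: 4 + 1 + 2 + 4 + 1 + 4 = 16.
16 ÷ 11 = 1 complete bar with 5 eighth notes remaining.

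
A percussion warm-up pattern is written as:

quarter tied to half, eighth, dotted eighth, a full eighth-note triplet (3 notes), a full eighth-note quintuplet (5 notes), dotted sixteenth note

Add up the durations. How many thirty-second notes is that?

61

Convert each value to thirty-second notes: quarter tied to half (quarter + half) = 24; eighth = 4; dotted eighth = 6; a full eighth-note triplet (3 notes) (three triplet eighths span one quarter) = 8; a full eighth-note quintuplet (5 notes) (five quintuplet eighths span one half) = 16; dotted sixteenth note = 3.
Adding: 24 + 4 + 6 + 8 + 16 + 3 = 61 thirty-second notes.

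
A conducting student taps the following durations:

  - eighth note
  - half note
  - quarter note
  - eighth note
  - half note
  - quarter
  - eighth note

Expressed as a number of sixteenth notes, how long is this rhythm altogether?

In sixteenth notes: eighth note = 2; half note = 8; quarter note = 4; eighth note = 2; half note = 8; quarter = 4; eighth note = 2.
Sum: 2 + 8 + 4 + 2 + 8 + 4 + 2 = 30 sixteenth notes.

30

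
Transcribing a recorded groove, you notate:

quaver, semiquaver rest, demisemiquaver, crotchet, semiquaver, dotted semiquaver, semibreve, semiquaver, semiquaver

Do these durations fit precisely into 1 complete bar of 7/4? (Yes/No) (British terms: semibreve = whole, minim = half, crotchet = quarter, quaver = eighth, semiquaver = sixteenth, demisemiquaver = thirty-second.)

Yes

One bar of 7/4 = 56 thirty-second notes.
In thirty-second notes: quaver = 4; semiquaver rest = 2; demisemiquaver = 1; crotchet = 8; semiquaver = 2; dotted semiquaver = 3; semibreve = 32; semiquaver = 2; semiquaver = 2.
Sum: 4 + 2 + 1 + 8 + 2 + 3 + 32 + 2 + 2 = 56.
56 equals 56, so the answer is Yes.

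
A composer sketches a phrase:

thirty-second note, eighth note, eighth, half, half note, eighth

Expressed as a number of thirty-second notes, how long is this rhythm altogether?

45

Each duration in thirty-second notes: thirty-second note = 1; eighth note = 4; eighth = 4; half = 16; half note = 16; eighth = 4.
Total: 1 + 4 + 4 + 16 + 16 + 4 = 45 thirty-second notes.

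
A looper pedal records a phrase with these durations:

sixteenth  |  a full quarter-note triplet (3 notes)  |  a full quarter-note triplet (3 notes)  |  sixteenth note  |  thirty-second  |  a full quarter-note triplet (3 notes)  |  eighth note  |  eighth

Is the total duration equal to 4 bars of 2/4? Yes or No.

One bar of 2/4 = 16 thirty-second notes, so 4 bars = 64.
Express everything in thirty-second notes: sixteenth = 2; a full quarter-note triplet (3 notes) (three triplet quarters span one half) = 16; a full quarter-note triplet (3 notes) (three triplet quarters span one half) = 16; sixteenth note = 2; thirty-second = 1; a full quarter-note triplet (3 notes) (three triplet quarters span one half) = 16; eighth note = 4; eighth = 4.
Adding: 2 + 16 + 16 + 2 + 1 + 16 + 4 + 4 = 61.
61 falls short of 64, so the answer is No.

No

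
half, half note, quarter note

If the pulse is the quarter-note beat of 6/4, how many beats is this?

5

One quarter-note beat = 2 eighth notes.
In eighth notes: half = 4; half note = 4; quarter note = 2.
Altogether 4 + 4 + 2 = 10.
10 ÷ 2 = 5 beats.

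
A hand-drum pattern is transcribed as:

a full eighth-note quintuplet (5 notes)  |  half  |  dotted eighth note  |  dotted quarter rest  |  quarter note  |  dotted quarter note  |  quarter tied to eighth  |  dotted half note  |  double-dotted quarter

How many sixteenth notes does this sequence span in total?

60

Each duration in sixteenth notes: a full eighth-note quintuplet (5 notes) (five quintuplet eighths span one half) = 8; half = 8; dotted eighth note = 3; dotted quarter rest = 6; quarter note = 4; dotted quarter note = 6; quarter tied to eighth (quarter + eighth) = 6; dotted half note = 12; double-dotted quarter = 7.
Total: 8 + 8 + 3 + 6 + 4 + 6 + 6 + 12 + 7 = 60 sixteenth notes.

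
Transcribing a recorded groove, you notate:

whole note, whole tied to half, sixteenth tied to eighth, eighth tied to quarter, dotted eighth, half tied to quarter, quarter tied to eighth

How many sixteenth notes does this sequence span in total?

70

Each duration in sixteenth notes: whole note = 16; whole tied to half (whole + half) = 24; sixteenth tied to eighth (sixteenth + eighth) = 3; eighth tied to quarter (eighth + quarter) = 6; dotted eighth = 3; half tied to quarter (half + quarter) = 12; quarter tied to eighth (quarter + eighth) = 6.
Adding: 16 + 24 + 3 + 6 + 3 + 12 + 6 = 70 sixteenth notes.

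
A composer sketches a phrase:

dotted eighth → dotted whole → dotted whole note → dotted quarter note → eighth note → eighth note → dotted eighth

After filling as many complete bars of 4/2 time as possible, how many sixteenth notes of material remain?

0

One bar of 4/2 = 32 sixteenth notes.
Working in sixteenth notes: dotted eighth = 3; dotted whole = 24; dotted whole note = 24; dotted quarter note = 6; eighth note = 2; eighth note = 2; dotted eighth = 3.
Altogether 3 + 24 + 24 + 6 + 2 + 2 + 3 = 64.
64 ÷ 32 = 2 complete bars with 0 sixteenth notes remaining.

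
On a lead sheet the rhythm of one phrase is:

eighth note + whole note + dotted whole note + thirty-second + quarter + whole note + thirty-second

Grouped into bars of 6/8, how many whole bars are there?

One bar of 6/8 = 24 thirty-second notes.
Working in thirty-second notes: eighth note = 4; whole note = 32; dotted whole note = 48; thirty-second = 1; quarter = 8; whole note = 32; thirty-second = 1.
Adding: 4 + 32 + 48 + 1 + 8 + 32 + 1 = 126.
126 ÷ 24 = 5 complete bars with 6 left over.

5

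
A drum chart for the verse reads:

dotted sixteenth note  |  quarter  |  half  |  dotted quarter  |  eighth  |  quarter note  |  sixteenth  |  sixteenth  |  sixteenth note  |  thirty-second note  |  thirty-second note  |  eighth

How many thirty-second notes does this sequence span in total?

63

Convert each value to thirty-second notes: dotted sixteenth note = 3; quarter = 8; half = 16; dotted quarter = 12; eighth = 4; quarter note = 8; sixteenth = 2; sixteenth = 2; sixteenth note = 2; thirty-second note = 1; thirty-second note = 1; eighth = 4.
Adding: 3 + 8 + 16 + 12 + 4 + 8 + 2 + 2 + 2 + 1 + 1 + 4 = 63 thirty-second notes.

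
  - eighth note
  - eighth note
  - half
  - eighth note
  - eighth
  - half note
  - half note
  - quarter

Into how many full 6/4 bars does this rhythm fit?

1

One bar of 6/4 = 12 eighth notes.
Working in eighth notes: eighth note = 1; eighth note = 1; half = 4; eighth note = 1; eighth = 1; half note = 4; half note = 4; quarter = 2.
Total: 1 + 1 + 4 + 1 + 1 + 4 + 4 + 2 = 18.
18 ÷ 12 = 1 complete bar with 6 left over.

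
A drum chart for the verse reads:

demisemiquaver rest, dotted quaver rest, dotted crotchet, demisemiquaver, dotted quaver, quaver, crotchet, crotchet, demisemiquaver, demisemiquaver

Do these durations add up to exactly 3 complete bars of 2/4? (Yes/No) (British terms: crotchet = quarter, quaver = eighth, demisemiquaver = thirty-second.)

Yes

One bar of 2/4 = 16 thirty-second notes, so 3 bars = 48.
Convert each value to thirty-second notes: demisemiquaver rest = 1; dotted quaver rest = 6; dotted crotchet = 12; demisemiquaver = 1; dotted quaver = 6; quaver = 4; crotchet = 8; crotchet = 8; demisemiquaver = 1; demisemiquaver = 1.
Sum: 1 + 6 + 12 + 1 + 6 + 4 + 8 + 8 + 1 + 1 = 48.
48 equals 48, so the answer is Yes.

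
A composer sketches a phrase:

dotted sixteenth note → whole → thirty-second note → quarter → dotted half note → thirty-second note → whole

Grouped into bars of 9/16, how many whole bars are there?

One bar of 9/16 = 18 thirty-second notes.
Each duration in thirty-second notes: dotted sixteenth note = 3; whole = 32; thirty-second note = 1; quarter = 8; dotted half note = 24; thirty-second note = 1; whole = 32.
Total: 3 + 32 + 1 + 8 + 24 + 1 + 32 = 101.
101 ÷ 18 = 5 complete bars with 11 left over.

5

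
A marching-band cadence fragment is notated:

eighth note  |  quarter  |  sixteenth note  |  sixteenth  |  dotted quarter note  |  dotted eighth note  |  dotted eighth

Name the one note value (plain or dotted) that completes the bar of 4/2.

The bar of 4/2 = 32 sixteenth notes.
Working in sixteenth notes: eighth note = 2; quarter = 4; sixteenth note = 1; sixteenth = 1; dotted quarter note = 6; dotted eighth note = 3; dotted eighth = 3.
Altogether 2 + 4 + 1 + 1 + 6 + 3 + 3 = 20.
Remaining: 32 − 20 = 12 sixteenth notes, which is a dotted half note.

dotted half note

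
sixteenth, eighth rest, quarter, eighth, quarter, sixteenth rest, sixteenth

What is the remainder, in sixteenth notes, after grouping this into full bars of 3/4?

3

One bar of 3/4 = 12 sixteenth notes.
In sixteenth notes: sixteenth = 1; eighth rest = 2; quarter = 4; eighth = 2; quarter = 4; sixteenth rest = 1; sixteenth = 1.
Adding: 1 + 2 + 4 + 2 + 4 + 1 + 1 = 15.
15 ÷ 12 = 1 complete bar with 3 sixteenth notes remaining.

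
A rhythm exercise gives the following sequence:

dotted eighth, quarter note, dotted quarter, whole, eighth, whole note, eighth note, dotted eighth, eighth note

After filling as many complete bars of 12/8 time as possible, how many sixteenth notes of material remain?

One bar of 12/8 = 24 sixteenth notes.
Convert each value to sixteenth notes: dotted eighth = 3; quarter note = 4; dotted quarter = 6; whole = 16; eighth = 2; whole note = 16; eighth note = 2; dotted eighth = 3; eighth note = 2.
Sum: 3 + 4 + 6 + 16 + 2 + 16 + 2 + 3 + 2 = 54.
54 ÷ 24 = 2 complete bars with 6 sixteenth notes remaining.

6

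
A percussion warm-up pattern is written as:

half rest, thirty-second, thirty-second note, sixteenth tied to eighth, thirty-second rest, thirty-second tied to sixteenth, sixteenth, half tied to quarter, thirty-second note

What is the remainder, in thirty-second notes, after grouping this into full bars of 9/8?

19

One bar of 9/8 = 36 thirty-second notes.
Convert each value to thirty-second notes: half rest = 16; thirty-second = 1; thirty-second note = 1; sixteenth tied to eighth (sixteenth + eighth) = 6; thirty-second rest = 1; thirty-second tied to sixteenth (thirty-second + sixteenth) = 3; sixteenth = 2; half tied to quarter (half + quarter) = 24; thirty-second note = 1.
Sum: 16 + 1 + 1 + 6 + 1 + 3 + 2 + 24 + 1 = 55.
55 ÷ 36 = 1 complete bar with 19 thirty-second notes remaining.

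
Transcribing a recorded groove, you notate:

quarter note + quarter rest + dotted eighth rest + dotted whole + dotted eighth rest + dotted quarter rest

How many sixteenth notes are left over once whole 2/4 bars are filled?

4

One bar of 2/4 = 8 sixteenth notes.
Working in sixteenth notes: quarter note = 4; quarter rest = 4; dotted eighth rest = 3; dotted whole = 24; dotted eighth rest = 3; dotted quarter rest = 6.
Adding: 4 + 4 + 3 + 24 + 3 + 6 = 44.
44 ÷ 8 = 5 complete bars with 4 sixteenth notes remaining.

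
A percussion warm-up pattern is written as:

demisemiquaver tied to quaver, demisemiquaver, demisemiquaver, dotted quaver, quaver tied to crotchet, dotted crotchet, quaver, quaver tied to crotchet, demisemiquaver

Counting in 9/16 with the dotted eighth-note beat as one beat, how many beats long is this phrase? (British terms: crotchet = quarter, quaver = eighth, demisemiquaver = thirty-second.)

9

One dotted eighth-note beat = 6 thirty-second notes.
Each duration in thirty-second notes: demisemiquaver tied to quaver (demisemiquaver + quaver) = 5; demisemiquaver = 1; demisemiquaver = 1; dotted quaver = 6; quaver tied to crotchet (quaver + crotchet) = 12; dotted crotchet = 12; quaver = 4; quaver tied to crotchet (quaver + crotchet) = 12; demisemiquaver = 1.
Altogether 5 + 1 + 1 + 6 + 12 + 12 + 4 + 12 + 1 = 54.
54 ÷ 6 = 9 beats.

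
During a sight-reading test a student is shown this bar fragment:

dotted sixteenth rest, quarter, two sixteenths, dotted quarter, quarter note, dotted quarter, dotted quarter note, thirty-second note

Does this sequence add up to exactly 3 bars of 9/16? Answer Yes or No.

One bar of 9/16 = 18 thirty-second notes, so 3 bars = 54.
Working in thirty-second notes: dotted sixteenth rest = 3; quarter = 8; sixteenth = 2; sixteenth = 2; dotted quarter = 12; quarter note = 8; dotted quarter = 12; dotted quarter note = 12; thirty-second note = 1.
Altogether 3 + 8 + 2 + 2 + 12 + 8 + 12 + 12 + 1 = 60.
60 exceeds 54, so the answer is No.

No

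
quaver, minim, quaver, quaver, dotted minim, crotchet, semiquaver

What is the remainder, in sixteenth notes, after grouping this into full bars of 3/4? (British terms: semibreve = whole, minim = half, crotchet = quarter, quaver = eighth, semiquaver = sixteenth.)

One bar of 3/4 = 12 sixteenth notes.
Convert each value to sixteenth notes: quaver = 2; minim = 8; quaver = 2; quaver = 2; dotted minim = 12; crotchet = 4; semiquaver = 1.
Total: 2 + 8 + 2 + 2 + 12 + 4 + 1 = 31.
31 ÷ 12 = 2 complete bars with 7 sixteenth notes remaining.

7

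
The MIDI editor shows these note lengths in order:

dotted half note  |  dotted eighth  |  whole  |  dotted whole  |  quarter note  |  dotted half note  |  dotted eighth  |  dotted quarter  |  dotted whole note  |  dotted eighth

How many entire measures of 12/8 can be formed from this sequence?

4

One bar of 12/8 = 24 sixteenth notes.
Convert each value to sixteenth notes: dotted half note = 12; dotted eighth = 3; whole = 16; dotted whole = 24; quarter note = 4; dotted half note = 12; dotted eighth = 3; dotted quarter = 6; dotted whole note = 24; dotted eighth = 3.
Total: 12 + 3 + 16 + 24 + 4 + 12 + 3 + 6 + 24 + 3 = 107.
107 ÷ 24 = 4 complete bars with 11 left over.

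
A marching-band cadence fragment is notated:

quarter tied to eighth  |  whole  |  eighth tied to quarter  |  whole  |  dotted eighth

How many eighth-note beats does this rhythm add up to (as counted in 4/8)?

23.5

One eighth-note beat = 2 sixteenth notes.
Each duration in sixteenth notes: quarter tied to eighth (quarter + eighth) = 6; whole = 16; eighth tied to quarter (eighth + quarter) = 6; whole = 16; dotted eighth = 3.
Adding: 6 + 16 + 6 + 16 + 3 = 47.
47 ÷ 2 = 23.5 beats.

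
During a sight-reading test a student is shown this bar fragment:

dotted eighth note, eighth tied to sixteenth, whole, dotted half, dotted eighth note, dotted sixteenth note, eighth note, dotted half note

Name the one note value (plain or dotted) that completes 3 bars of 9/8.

dotted sixteenth note

3 bars of 9/8 = 108 thirty-second notes.
Express everything in thirty-second notes: dotted eighth note = 6; eighth tied to sixteenth (eighth + sixteenth) = 6; whole = 32; dotted half = 24; dotted eighth note = 6; dotted sixteenth note = 3; eighth note = 4; dotted half note = 24.
Sum: 6 + 6 + 32 + 24 + 6 + 3 + 4 + 24 = 105.
Remaining: 108 − 105 = 3 thirty-second notes, which is a dotted sixteenth note.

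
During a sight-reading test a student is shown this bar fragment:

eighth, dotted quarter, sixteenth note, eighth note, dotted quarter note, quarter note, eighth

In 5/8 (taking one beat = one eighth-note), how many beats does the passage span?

11.5

One eighth-note beat = 2 sixteenth notes.
In sixteenth notes: eighth = 2; dotted quarter = 6; sixteenth note = 1; eighth note = 2; dotted quarter note = 6; quarter note = 4; eighth = 2.
Altogether 2 + 6 + 1 + 2 + 6 + 4 + 2 = 23.
23 ÷ 2 = 11.5 beats.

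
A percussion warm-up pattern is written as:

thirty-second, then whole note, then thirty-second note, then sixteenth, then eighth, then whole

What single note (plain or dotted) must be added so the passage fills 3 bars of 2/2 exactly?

dotted half note

3 bars of 2/2 = 96 thirty-second notes.
Express everything in thirty-second notes: thirty-second = 1; whole note = 32; thirty-second note = 1; sixteenth = 2; eighth = 4; whole = 32.
Sum: 1 + 32 + 1 + 2 + 4 + 32 = 72.
Remaining: 96 − 72 = 24 thirty-second notes, which is a dotted half note.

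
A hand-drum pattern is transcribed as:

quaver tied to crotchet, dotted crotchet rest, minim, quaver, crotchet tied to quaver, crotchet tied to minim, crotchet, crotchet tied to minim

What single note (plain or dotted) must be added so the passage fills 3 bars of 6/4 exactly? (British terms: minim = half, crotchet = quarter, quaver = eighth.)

3 bars of 6/4 = 36 eighth notes.
Each duration in eighth notes: quaver tied to crotchet (quaver + crotchet) = 3; dotted crotchet rest = 3; minim = 4; quaver = 1; crotchet tied to quaver (crotchet + quaver) = 3; crotchet tied to minim (crotchet + minim) = 6; crotchet = 2; crotchet tied to minim (crotchet + minim) = 6.
Adding: 3 + 3 + 4 + 1 + 3 + 6 + 2 + 6 = 28.
Remaining: 36 − 28 = 8 eighth notes, which is a whole note.

whole note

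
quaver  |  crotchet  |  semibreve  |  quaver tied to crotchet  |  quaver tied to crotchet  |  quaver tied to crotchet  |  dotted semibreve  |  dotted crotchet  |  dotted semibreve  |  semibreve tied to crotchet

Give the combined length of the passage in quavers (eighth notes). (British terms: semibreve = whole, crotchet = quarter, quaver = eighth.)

57

Convert each value to eighth notes: quaver = 1; crotchet = 2; semibreve = 8; quaver tied to crotchet (quaver + crotchet) = 3; quaver tied to crotchet (quaver + crotchet) = 3; quaver tied to crotchet (quaver + crotchet) = 3; dotted semibreve = 12; dotted crotchet = 3; dotted semibreve = 12; semibreve tied to crotchet (semibreve + crotchet) = 10.
Altogether 1 + 2 + 8 + 3 + 3 + 3 + 12 + 3 + 12 + 10 = 57 eighth notes.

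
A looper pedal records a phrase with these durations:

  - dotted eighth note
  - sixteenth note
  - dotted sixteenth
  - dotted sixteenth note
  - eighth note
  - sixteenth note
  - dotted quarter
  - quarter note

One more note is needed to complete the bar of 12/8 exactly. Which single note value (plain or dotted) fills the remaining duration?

quarter note

The bar of 12/8 = 48 thirty-second notes.
In thirty-second notes: dotted eighth note = 6; sixteenth note = 2; dotted sixteenth = 3; dotted sixteenth note = 3; eighth note = 4; sixteenth note = 2; dotted quarter = 12; quarter note = 8.
Total: 6 + 2 + 3 + 3 + 4 + 2 + 12 + 8 = 40.
Remaining: 48 − 40 = 8 thirty-second notes, which is a quarter note.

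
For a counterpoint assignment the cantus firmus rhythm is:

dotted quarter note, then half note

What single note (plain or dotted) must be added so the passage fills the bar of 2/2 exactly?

eighth note

The bar of 2/2 = 8 eighth notes.
In eighth notes: dotted quarter note = 3; half note = 4.
Total: 3 + 4 = 7.
Remaining: 8 − 7 = 1 eighth note, which is a eighth note.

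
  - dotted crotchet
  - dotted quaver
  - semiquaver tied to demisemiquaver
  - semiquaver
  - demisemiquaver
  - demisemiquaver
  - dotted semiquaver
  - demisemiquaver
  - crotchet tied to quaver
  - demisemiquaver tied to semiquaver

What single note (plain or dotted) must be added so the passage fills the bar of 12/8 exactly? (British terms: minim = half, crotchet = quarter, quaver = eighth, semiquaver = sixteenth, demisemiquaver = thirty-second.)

eighth note

The bar of 12/8 = 48 thirty-second notes.
Convert each value to thirty-second notes: dotted crotchet = 12; dotted quaver = 6; semiquaver tied to demisemiquaver (semiquaver + demisemiquaver) = 3; semiquaver = 2; demisemiquaver = 1; demisemiquaver = 1; dotted semiquaver = 3; demisemiquaver = 1; crotchet tied to quaver (crotchet + quaver) = 12; demisemiquaver tied to semiquaver (demisemiquaver + semiquaver) = 3.
Sum: 12 + 6 + 3 + 2 + 1 + 1 + 3 + 1 + 12 + 3 = 44.
Remaining: 48 − 44 = 4 thirty-second notes, which is a eighth note.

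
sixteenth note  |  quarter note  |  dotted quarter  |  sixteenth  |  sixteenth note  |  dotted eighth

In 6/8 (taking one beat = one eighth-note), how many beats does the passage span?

One eighth-note beat = 2 sixteenth notes.
Convert each value to sixteenth notes: sixteenth note = 1; quarter note = 4; dotted quarter = 6; sixteenth = 1; sixteenth note = 1; dotted eighth = 3.
Adding: 1 + 4 + 6 + 1 + 1 + 3 = 16.
16 ÷ 2 = 8 beats.

8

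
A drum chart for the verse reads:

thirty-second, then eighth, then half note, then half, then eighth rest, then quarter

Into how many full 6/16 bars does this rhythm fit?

4

One bar of 6/16 = 12 thirty-second notes.
Working in thirty-second notes: thirty-second = 1; eighth = 4; half note = 16; half = 16; eighth rest = 4; quarter = 8.
Altogether 1 + 4 + 16 + 16 + 4 + 8 = 49.
49 ÷ 12 = 4 complete bars with 1 left over.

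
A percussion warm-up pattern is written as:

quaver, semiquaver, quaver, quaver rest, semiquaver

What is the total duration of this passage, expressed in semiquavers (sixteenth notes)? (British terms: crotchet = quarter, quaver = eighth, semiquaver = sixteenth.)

8

Convert each value to sixteenth notes: quaver = 2; semiquaver = 1; quaver = 2; quaver rest = 2; semiquaver = 1.
Sum: 2 + 1 + 2 + 2 + 1 = 8 sixteenth notes.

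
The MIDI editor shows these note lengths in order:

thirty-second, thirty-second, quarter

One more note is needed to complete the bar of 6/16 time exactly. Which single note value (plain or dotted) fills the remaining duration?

The bar of 6/16 = 12 thirty-second notes.
Express everything in thirty-second notes: thirty-second = 1; thirty-second = 1; quarter = 8.
Total: 1 + 1 + 8 = 10.
Remaining: 12 − 10 = 2 thirty-second notes, which is a sixteenth note.

sixteenth note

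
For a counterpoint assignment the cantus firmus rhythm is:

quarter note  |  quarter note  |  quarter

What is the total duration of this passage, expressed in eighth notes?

6

Working in eighth notes: quarter note = 2; quarter note = 2; quarter = 2.
Total: 2 + 2 + 2 = 6 eighth notes.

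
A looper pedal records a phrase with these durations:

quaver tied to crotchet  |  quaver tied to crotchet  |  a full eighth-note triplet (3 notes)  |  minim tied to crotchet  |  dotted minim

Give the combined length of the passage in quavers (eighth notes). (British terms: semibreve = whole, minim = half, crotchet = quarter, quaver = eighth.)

Working in eighth notes: quaver tied to crotchet (quaver + crotchet) = 3; quaver tied to crotchet (quaver + crotchet) = 3; a full eighth-note triplet (3 notes) (three triplet eighths span one quarter) = 2; minim tied to crotchet (minim + crotchet) = 6; dotted minim = 6.
Sum: 3 + 3 + 2 + 6 + 6 = 20 eighth notes.

20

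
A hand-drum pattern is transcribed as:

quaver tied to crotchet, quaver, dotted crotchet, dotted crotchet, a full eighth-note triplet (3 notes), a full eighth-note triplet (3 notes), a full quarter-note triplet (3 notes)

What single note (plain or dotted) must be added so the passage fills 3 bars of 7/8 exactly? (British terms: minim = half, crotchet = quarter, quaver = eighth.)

3 bars of 7/8 = 21 eighth notes.
Each duration in eighth notes: quaver tied to crotchet (quaver + crotchet) = 3; quaver = 1; dotted crotchet = 3; dotted crotchet = 3; a full eighth-note triplet (3 notes) (three triplet eighths span one quarter) = 2; a full eighth-note triplet (3 notes) (three triplet eighths span one quarter) = 2; a full quarter-note triplet (3 notes) (three triplet quarters span one half) = 4.
Adding: 3 + 1 + 3 + 3 + 2 + 2 + 4 = 18.
Remaining: 21 − 18 = 3 eighth notes, which is a dotted quarter note.

dotted quarter note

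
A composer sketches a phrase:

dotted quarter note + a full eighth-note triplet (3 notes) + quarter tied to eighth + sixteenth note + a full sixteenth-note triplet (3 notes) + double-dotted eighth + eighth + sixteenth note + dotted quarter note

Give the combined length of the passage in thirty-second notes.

Express everything in thirty-second notes: dotted quarter note = 12; a full eighth-note triplet (3 notes) (three triplet eighths span one quarter) = 8; quarter tied to eighth (quarter + eighth) = 12; sixteenth note = 2; a full sixteenth-note triplet (3 notes) (three triplet sixteenths span one eighth) = 4; double-dotted eighth = 7; eighth = 4; sixteenth note = 2; dotted quarter note = 12.
Altogether 12 + 8 + 12 + 2 + 4 + 7 + 4 + 2 + 12 = 63 thirty-second notes.

63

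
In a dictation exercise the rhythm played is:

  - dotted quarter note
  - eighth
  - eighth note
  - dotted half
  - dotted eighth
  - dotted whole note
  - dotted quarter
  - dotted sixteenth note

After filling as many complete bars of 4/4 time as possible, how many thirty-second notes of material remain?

17

One bar of 4/4 = 32 thirty-second notes.
Convert each value to thirty-second notes: dotted quarter note = 12; eighth = 4; eighth note = 4; dotted half = 24; dotted eighth = 6; dotted whole note = 48; dotted quarter = 12; dotted sixteenth note = 3.
Total: 12 + 4 + 4 + 24 + 6 + 48 + 12 + 3 = 113.
113 ÷ 32 = 3 complete bars with 17 thirty-second notes remaining.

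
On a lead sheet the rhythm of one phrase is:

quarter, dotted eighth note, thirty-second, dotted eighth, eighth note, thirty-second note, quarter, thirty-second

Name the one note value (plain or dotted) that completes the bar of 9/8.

thirty-second note

The bar of 9/8 = 36 thirty-second notes.
Each duration in thirty-second notes: quarter = 8; dotted eighth note = 6; thirty-second = 1; dotted eighth = 6; eighth note = 4; thirty-second note = 1; quarter = 8; thirty-second = 1.
Altogether 8 + 6 + 1 + 6 + 4 + 1 + 8 + 1 = 35.
Remaining: 36 − 35 = 1 thirty-second note, which is a thirty-second note.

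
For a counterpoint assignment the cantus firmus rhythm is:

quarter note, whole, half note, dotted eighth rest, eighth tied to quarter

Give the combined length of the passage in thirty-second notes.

74

Express everything in thirty-second notes: quarter note = 8; whole = 32; half note = 16; dotted eighth rest = 6; eighth tied to quarter (eighth + quarter) = 12.
Altogether 8 + 32 + 16 + 6 + 12 = 74 thirty-second notes.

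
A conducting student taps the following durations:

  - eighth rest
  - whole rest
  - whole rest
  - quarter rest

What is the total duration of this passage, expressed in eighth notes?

Working in eighth notes: eighth rest = 1; whole rest = 8; whole rest = 8; quarter rest = 2.
Altogether 1 + 8 + 8 + 2 = 19 eighth notes.

19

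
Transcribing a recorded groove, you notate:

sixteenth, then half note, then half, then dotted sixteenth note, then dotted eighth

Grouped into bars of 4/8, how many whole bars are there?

2

One bar of 4/8 = 16 thirty-second notes.
Express everything in thirty-second notes: sixteenth = 2; half note = 16; half = 16; dotted sixteenth note = 3; dotted eighth = 6.
Sum: 2 + 16 + 16 + 3 + 6 = 43.
43 ÷ 16 = 2 complete bars with 11 left over.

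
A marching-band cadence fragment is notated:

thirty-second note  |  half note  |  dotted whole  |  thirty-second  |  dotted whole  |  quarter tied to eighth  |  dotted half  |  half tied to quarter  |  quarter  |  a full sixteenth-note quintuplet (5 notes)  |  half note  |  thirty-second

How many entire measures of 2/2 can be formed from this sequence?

One bar of 2/2 = 32 thirty-second notes.
In thirty-second notes: thirty-second note = 1; half note = 16; dotted whole = 48; thirty-second = 1; dotted whole = 48; quarter tied to eighth (quarter + eighth) = 12; dotted half = 24; half tied to quarter (half + quarter) = 24; quarter = 8; a full sixteenth-note quintuplet (5 notes) (five quintuplet sixteenths span one quarter) = 8; half note = 16; thirty-second = 1.
Sum: 1 + 16 + 48 + 1 + 48 + 12 + 24 + 24 + 8 + 8 + 16 + 1 = 207.
207 ÷ 32 = 6 complete bars with 15 left over.

6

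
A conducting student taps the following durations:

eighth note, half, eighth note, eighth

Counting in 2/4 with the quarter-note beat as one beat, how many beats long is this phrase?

3.5

One quarter-note beat = 2 eighth notes.
Each duration in eighth notes: eighth note = 1; half = 4; eighth note = 1; eighth = 1.
Sum: 1 + 4 + 1 + 1 = 7.
7 ÷ 2 = 3.5 beats.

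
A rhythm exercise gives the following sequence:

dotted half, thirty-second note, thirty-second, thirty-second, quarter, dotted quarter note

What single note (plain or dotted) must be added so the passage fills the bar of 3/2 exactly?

thirty-second note

The bar of 3/2 = 48 thirty-second notes.
Working in thirty-second notes: dotted half = 24; thirty-second note = 1; thirty-second = 1; thirty-second = 1; quarter = 8; dotted quarter note = 12.
Adding: 24 + 1 + 1 + 1 + 8 + 12 = 47.
Remaining: 48 − 47 = 1 thirty-second note, which is a thirty-second note.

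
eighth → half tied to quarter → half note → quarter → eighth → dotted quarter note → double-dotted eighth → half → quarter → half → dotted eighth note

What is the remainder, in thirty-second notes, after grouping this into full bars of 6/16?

1

One bar of 6/16 = 12 thirty-second notes.
Working in thirty-second notes: eighth = 4; half tied to quarter (half + quarter) = 24; half note = 16; quarter = 8; eighth = 4; dotted quarter note = 12; double-dotted eighth = 7; half = 16; quarter = 8; half = 16; dotted eighth note = 6.
Adding: 4 + 24 + 16 + 8 + 4 + 12 + 7 + 16 + 8 + 16 + 6 = 121.
121 ÷ 12 = 10 complete bars with 1 thirty-second note remaining.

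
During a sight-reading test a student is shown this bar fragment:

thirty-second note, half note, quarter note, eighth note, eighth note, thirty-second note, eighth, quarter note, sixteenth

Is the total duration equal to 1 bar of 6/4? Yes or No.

One bar of 6/4 = 48 thirty-second notes.
Each duration in thirty-second notes: thirty-second note = 1; half note = 16; quarter note = 8; eighth note = 4; eighth note = 4; thirty-second note = 1; eighth = 4; quarter note = 8; sixteenth = 2.
Adding: 1 + 16 + 8 + 4 + 4 + 1 + 4 + 8 + 2 = 48.
48 equals 48, so the answer is Yes.

Yes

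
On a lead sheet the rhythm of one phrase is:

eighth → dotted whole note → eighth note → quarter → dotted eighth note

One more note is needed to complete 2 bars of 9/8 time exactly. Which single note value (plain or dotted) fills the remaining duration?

sixteenth note

2 bars of 9/8 = 36 sixteenth notes.
Express everything in sixteenth notes: eighth = 2; dotted whole note = 24; eighth note = 2; quarter = 4; dotted eighth note = 3.
Sum: 2 + 24 + 2 + 4 + 3 = 35.
Remaining: 36 − 35 = 1 sixteenth note, which is a sixteenth note.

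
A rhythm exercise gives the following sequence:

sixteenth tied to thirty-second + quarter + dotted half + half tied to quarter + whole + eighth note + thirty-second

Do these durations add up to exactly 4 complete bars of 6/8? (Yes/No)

Yes

One bar of 6/8 = 24 thirty-second notes, so 4 bars = 96.
In thirty-second notes: sixteenth tied to thirty-second (sixteenth + thirty-second) = 3; quarter = 8; dotted half = 24; half tied to quarter (half + quarter) = 24; whole = 32; eighth note = 4; thirty-second = 1.
Total: 3 + 8 + 24 + 24 + 32 + 4 + 1 = 96.
96 equals 96, so the answer is Yes.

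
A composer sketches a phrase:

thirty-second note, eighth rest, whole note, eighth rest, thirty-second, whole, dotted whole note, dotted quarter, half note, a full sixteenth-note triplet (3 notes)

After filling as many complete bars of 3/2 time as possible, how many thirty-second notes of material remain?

One bar of 3/2 = 48 thirty-second notes.
Express everything in thirty-second notes: thirty-second note = 1; eighth rest = 4; whole note = 32; eighth rest = 4; thirty-second = 1; whole = 32; dotted whole note = 48; dotted quarter = 12; half note = 16; a full sixteenth-note triplet (3 notes) (three triplet sixteenths span one eighth) = 4.
Sum: 1 + 4 + 32 + 4 + 1 + 32 + 48 + 12 + 16 + 4 = 154.
154 ÷ 48 = 3 complete bars with 10 thirty-second notes remaining.

10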